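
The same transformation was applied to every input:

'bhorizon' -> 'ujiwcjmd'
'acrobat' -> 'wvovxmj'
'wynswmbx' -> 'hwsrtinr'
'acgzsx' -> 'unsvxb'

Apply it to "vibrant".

vioqdwm

The pattern: shift every letter 5 places backward in the alphabet (wrapping around), then move the last 3 characters to the front (rotate right by 3).
Working it through for "vibrant": intermediate "qdwmvio", final "vioqdwm".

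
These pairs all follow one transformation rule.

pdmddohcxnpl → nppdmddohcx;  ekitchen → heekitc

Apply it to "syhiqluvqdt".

qdsyhiqluv

In each case the input is transformed by: delete the last character, then move the last 2 characters to the front (rotate right by 2).
On "syhiqluvqdt": the first step gives "syhiqluvqd", and the second then gives "qdsyhiqluv".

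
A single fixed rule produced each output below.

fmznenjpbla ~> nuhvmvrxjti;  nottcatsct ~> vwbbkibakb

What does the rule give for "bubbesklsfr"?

The pattern: shift every letter 8 places forward in the alphabet (wrapping around).
"bubbesklsfr" → "jcjjmastanz".

jcjjmastanz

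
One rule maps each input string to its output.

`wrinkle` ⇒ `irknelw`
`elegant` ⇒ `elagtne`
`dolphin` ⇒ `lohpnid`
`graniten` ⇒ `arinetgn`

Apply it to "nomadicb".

What's happening: move the first character to the end, then swap each adjacent pair of characters (1↔2, 3↔4, ...).
For "nomadicb", step one produces "omadicbn"; step two turns that into "modacinb".

modacinb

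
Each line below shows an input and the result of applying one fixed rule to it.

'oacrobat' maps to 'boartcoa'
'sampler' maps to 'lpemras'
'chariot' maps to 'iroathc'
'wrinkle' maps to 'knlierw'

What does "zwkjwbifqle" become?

qfliebzwwjk

What's happening: move the last 3 characters to the front (rotate right by 3), then take characters alternately from the front and the back (1st, last, 2nd, 2nd-last, ...).
For "zwkjwbifqle", step one produces "qlezwkjwbif"; step two turns that into "qfliebzwwjk".
(Check on "chariot": → "iotchar" → "iroathc" ✓)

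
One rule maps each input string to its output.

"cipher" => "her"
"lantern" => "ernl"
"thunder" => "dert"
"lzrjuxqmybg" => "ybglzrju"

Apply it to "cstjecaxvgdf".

gdfcstjec

Each output is the input with this applied: move the last 3 characters to the front (rotate right by 3), then delete the last 3 characters.
"cstjecaxvgdf" → "gdfcstjecaxv" → "gdfcstjec".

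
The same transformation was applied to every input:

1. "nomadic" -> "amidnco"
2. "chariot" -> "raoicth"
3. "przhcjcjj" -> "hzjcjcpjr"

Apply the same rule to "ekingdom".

nidgmoke

The transformation: move the first 2 characters to the end (rotate left by 2), then swap each adjacent pair of characters (1↔2, 3↔4, ...).
"ekingdom" → "ingdomek" → "nidgmoke".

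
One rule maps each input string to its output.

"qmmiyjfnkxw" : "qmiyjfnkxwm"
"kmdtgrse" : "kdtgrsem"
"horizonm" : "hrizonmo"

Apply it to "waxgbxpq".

Rule — move the first character to the end, then swap the first and last characters.
For "waxgbxpq" the result is "wxgbxpqa".

wxgbxpqa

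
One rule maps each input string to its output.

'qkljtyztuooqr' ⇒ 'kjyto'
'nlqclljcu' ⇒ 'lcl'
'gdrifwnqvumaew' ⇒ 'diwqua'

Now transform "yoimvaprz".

oma

The rule is to keep every other character starting from the second (positions 2nd, 4th, 6th, ...), then delete the last character.
Applying both steps to "yoimvaprz": "omar", then "oma".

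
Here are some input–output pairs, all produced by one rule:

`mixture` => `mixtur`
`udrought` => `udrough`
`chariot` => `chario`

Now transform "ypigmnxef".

Rule — delete the last character.
"ypigmnxef" → "ypigmnxe".

ypigmnxe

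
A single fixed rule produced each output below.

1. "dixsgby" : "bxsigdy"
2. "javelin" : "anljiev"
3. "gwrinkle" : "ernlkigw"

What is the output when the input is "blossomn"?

The transformation: sort the characters into reverse alphabetical order, then swap the first and last characters.
Working it through for "blossomn": intermediate "ssoonmlb", final "bsoonmls".

bsoonmls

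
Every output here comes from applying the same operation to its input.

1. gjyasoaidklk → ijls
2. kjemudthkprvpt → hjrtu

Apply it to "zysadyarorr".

drry

Each output is the input with this applied: keep one character in every 3, starting at position 2 (positions 2nd, 5th, 8th, ...), then sort the characters into alphabetical order.
For "zysadyarorr", step one produces "ydrr"; step two turns that into "drry".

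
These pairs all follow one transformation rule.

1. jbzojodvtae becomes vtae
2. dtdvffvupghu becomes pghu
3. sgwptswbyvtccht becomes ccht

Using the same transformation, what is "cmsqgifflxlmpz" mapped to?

lmpz

Each output is the input with this applied: keep only the last 4 characters.
On "cmsqgifflxlmpz" that produces "lmpz".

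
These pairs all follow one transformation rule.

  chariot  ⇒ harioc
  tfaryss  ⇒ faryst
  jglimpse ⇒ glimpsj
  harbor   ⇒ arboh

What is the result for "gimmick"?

Looking at the pairs, the operation is to delete the last character, then move the first character to the end.
For "gimmick", step one produces "gimmic"; step two turns that into "immicg".

immicg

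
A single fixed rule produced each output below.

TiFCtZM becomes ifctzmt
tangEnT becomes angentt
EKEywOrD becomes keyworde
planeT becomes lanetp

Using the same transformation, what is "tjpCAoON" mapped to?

The rule is to move the first character to the end, then convert every letter to lowercase.
On "tjpCAoON": the first step gives "jpCAoONt", and the second then gives "jpcaoont".

jpcaoont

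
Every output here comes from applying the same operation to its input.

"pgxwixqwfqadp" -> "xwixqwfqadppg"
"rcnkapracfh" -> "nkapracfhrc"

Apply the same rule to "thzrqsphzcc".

zrqsphzccth

Rule — move the first 2 characters to the end (rotate left by 2).
So "thzrqsphzcc" becomes "zrqsphzccth".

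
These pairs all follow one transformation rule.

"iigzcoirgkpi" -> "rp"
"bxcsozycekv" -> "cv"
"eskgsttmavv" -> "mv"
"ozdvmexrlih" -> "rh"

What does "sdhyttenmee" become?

ne

The rule is to keep one character in every 3, starting at position 2 (positions 2nd, 5th, 8th, ...), then keep only the last 2 characters.
Working it through for "sdhyttenmee": intermediate "dtne", final "ne".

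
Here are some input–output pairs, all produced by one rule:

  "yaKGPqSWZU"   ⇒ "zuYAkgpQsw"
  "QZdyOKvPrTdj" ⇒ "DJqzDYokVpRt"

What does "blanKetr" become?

TRBLANkE

Looking at the pairs, the operation is to flip the case of every letter, then move the last 2 characters to the front (rotate right by 2).
Starting from "blanKetr": after the first operation, "BLANkETR"; after the second, "TRBLANkE".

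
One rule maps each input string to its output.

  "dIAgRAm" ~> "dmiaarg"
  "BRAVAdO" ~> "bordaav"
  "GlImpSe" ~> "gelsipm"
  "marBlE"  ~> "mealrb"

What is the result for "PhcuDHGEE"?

Rule — take characters alternately from the front and the back (1st, last, 2nd, 2nd-last, ...), then convert every letter to lowercase.
For "PhcuDHGEE", step one produces "PEhEcGuHD"; step two turns that into "pehecguhd".

pehecguhd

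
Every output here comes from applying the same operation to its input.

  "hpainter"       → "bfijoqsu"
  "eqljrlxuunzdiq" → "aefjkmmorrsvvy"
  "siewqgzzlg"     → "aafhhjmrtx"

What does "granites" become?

Rule — shift every letter 1 place forward in the alphabet (wrapping around), then sort the characters into alphabetical order.
On "granites": the first step gives "hsbojuft", and the second then gives "bfhjostu".

bfhjostu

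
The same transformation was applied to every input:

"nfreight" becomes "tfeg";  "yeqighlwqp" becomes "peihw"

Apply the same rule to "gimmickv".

vimc

In each case the input is transformed by: keep every other character starting from the second (positions 2nd, 4th, 6th, ...), then move the last character to the front.
Doing the same to "gimmickv": "vimc".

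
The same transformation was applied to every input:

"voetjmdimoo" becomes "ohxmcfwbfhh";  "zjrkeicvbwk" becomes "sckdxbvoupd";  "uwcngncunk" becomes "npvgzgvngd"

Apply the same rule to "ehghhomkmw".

The transformation: shift every letter 7 places backward in the alphabet (wrapping around).
For "ehghhomkmw" the result is "xazaahfdfp".

xazaahfdfp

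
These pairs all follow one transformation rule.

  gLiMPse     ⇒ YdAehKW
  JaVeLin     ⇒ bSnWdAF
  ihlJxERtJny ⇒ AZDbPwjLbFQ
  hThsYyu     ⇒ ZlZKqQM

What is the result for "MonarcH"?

eGFSJUz

What's happening: flip the case of every letter, then shift every letter 8 places backward in the alphabet (wrapping around).
For "MonarcH", step one produces "mONARCh"; step two turns that into "eGFSJUz".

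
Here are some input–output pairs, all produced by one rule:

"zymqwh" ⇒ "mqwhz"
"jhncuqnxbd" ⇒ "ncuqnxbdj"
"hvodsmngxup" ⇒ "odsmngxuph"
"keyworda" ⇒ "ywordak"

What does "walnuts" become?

What's happening: move the first character to the end, then delete the first character.
For "walnuts", step one produces "alnutsw"; step two turns that into "lnutsw".

lnutsw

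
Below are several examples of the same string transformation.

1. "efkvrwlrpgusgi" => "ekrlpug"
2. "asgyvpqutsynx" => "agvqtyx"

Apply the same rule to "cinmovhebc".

cnohb

What's happening: keep every other character starting from the first (positions 1st, 3rd, 5th, ...).
For "cinmovhebc" the result is "cnohb".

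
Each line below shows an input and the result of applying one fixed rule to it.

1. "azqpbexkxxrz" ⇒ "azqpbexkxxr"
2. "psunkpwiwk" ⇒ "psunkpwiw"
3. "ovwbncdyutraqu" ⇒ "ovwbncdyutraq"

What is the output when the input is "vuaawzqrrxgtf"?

Rule — delete the last character.
On "vuaawzqrrxgtf" that produces "vuaawzqrrxgt".

vuaawzqrrxgt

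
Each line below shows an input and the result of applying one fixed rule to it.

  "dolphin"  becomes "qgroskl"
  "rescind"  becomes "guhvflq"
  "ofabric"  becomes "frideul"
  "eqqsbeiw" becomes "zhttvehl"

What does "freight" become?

wiuhljk

What's happening: shift every letter 3 places forward in the alphabet (wrapping around), then move the last character to the front.
Starting from "freight": after the first operation, "iuhljkw"; after the second, "wiuhljk".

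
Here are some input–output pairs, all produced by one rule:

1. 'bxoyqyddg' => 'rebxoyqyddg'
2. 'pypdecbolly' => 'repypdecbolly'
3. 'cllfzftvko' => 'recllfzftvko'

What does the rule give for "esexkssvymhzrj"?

The transformation: prepend "re".
For "esexkssvymhzrj" the result is "reesexkssvymhzrj".

reesexkssvymhzrj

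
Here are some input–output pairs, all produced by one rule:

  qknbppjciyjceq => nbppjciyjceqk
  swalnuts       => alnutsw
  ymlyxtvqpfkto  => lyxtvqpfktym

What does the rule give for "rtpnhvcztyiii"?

The pattern: delete the last character, then move the first 2 characters to the end (rotate left by 2).
Starting from "rtpnhvcztyiii": after the first operation, "rtpnhvcztyii"; after the second, "pnhvcztyiirt".

pnhvcztyiirt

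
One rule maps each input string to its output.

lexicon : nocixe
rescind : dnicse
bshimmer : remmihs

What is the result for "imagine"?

The transformation: reverse the string, then delete the last character.
Working it through for "imagine": intermediate "enigami", final "enigam".

enigam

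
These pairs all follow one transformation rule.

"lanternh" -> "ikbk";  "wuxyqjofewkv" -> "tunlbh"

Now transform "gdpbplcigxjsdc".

In each case the input is transformed by: shift every letter 3 places backward in the alphabet (wrapping around), then keep every other character starting from the first (positions 1st, 3rd, 5th, ...).
"gdpbplcigxjsdc" → "damymizfdugpaz" → "dmmzdga".
(Check on "wuxyqjofewkv": → "truvnglcbths" → "tunlbh" ✓)

dmmzdga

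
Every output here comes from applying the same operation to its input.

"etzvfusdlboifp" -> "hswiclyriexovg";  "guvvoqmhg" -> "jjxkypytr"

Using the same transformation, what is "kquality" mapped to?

Looking at the pairs, the operation is to take characters alternately from the front and the back (1st, last, 2nd, 2nd-last, ...), then shift every letter 3 places forward in the alphabet (wrapping around).
For "kquality", step one produces "kyqtuial"; step two turns that into "nbtwxldo".

nbtwxldo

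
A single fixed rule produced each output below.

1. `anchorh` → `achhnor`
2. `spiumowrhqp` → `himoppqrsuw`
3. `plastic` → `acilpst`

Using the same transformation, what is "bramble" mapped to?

abbelmr

What's happening: sort the characters into alphabetical order.
On "bramble" that produces "abbelmr".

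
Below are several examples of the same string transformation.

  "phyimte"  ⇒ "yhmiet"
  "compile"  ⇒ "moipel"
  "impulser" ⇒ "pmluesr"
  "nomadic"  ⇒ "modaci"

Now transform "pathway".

tawhya

Rule — delete the first character, then swap each adjacent pair of characters (1↔2, 3↔4, ...).
"pathway" → "athway" → "tawhya".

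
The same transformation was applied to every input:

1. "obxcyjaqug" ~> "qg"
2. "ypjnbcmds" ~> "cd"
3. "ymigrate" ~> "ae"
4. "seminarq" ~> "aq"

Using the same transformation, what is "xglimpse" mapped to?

pe

Looking at the pairs, the operation is to keep every other character starting from the second (positions 2nd, 4th, 6th, ...), then keep only the last 2 characters.
Applying both steps to "xglimpse": "gipe", then "pe".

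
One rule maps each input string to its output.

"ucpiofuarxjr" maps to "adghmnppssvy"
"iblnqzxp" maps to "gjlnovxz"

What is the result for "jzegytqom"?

Looking at the pairs, the operation is to shift every letter 2 places backward in the alphabet (wrapping around), then sort the characters into alphabetical order.
Starting from "jzegytqom": after the first operation, "hxcewromk"; after the second, "cehkmorwx".
(Check on "ucpiofuarxjr": → "sangmdsypvhp" → "adghmnppssvy" ✓)

cehkmorwx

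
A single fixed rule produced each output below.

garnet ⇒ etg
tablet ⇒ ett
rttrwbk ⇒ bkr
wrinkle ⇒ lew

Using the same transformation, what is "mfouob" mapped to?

obm

The transformation: move the last 2 characters to the front (rotate right by 2), then keep only the first 3 characters.
Starting from "mfouob": after the first operation, "obmfou"; after the second, "obm".
(Check on "garnet": → "etgarn" → "etg" ✓)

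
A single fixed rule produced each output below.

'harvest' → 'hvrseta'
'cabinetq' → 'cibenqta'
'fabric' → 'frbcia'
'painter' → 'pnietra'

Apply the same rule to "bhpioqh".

Each output is the input with this applied: swap each adjacent pair of characters (1↔2, 3↔4, ...), then move the first character to the end.
Working it through for "bhpioqh": intermediate "hbipqoh", final "bipqohh".

bipqohh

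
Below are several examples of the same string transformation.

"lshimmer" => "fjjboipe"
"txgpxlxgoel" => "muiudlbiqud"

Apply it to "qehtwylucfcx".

qtvirzczunbe

The rule is to move the first 3 characters to the end (rotate left by 3), then shift every letter 3 places backward in the alphabet (wrapping around).
Working it through for "qehtwylucfcx": intermediate "twylucfcxqeh", final "qtvirzczunbe".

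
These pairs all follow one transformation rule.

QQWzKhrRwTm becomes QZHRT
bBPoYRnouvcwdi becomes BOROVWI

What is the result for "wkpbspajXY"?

KBPJY

Each output is the input with this applied: keep every other character starting from the second (positions 2nd, 4th, 6th, ...), then convert every letter to uppercase.
Working it through for "wkpbspajXY": intermediate "kbpjY", final "KBPJY".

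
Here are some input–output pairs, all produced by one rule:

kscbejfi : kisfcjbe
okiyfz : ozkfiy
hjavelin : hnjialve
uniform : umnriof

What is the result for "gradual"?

Looking at the pairs, the operation is to take characters alternately from the front and the back (1st, last, 2nd, 2nd-last, ...).
Doing the same to "gradual": "glraaud".

glraaud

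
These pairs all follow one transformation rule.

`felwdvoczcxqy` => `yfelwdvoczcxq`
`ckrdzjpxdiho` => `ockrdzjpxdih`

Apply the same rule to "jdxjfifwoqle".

Rule — move the last character to the front.
Doing the same to "jdxjfifwoqle": "ejdxjfifwoql".

ejdxjfifwoql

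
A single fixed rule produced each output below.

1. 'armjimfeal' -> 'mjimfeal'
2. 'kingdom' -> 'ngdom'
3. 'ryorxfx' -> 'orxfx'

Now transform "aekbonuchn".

kbonuchn

The pattern: delete the first 2 characters.
For "aekbonuchn" the result is "kbonuchn".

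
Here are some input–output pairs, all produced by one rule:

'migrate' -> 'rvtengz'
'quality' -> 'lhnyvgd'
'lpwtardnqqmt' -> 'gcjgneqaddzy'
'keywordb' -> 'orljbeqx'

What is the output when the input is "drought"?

Looking at the pairs, the operation is to swap the first and last characters, then shift every letter 13 places forward in the alphabet (wrapping around) — i.e. ROT13.
Applying both steps to "drought": "troughd", then "gebhtuq".

gebhtuq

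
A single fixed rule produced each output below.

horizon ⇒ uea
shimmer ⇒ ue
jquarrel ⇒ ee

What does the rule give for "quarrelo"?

In each case the input is transformed by: shift every letter 13 places forward in the alphabet (wrapping around) — i.e. ROT13, then keep only the vowels.
Working it through for "quarrelo": intermediate "dhneeryb", final "ee".

ee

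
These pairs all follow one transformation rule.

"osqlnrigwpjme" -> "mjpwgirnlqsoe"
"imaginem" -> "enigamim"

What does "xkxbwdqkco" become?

ckqdwbxkxo

The pattern: move the last character to the front, then reverse the string.
Working it through for "xkxbwdqkco": intermediate "oxkxbwdqkc", final "ckqdwbxkxo".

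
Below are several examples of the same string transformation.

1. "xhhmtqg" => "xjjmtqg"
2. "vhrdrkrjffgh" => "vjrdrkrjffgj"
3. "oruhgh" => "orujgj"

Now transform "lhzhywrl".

Each output is the input with this applied: replace every "h" with "j".
Applying that to "lhzhywrl" gives "ljzjywrl".

ljzjywrl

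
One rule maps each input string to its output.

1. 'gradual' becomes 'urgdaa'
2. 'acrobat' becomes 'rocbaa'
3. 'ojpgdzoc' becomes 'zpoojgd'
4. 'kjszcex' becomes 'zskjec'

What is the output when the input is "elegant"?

nlgeea

The transformation: delete the last character, then sort the characters into reverse alphabetical order.
Applying both steps to "elegant": "elegan", then "nlgeea".
(Check on "kjszcex": → "kjszce" → "zskjec" ✓)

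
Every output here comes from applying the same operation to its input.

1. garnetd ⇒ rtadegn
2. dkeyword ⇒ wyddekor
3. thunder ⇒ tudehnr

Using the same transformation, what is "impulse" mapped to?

sueilmp

The pattern: sort the characters into alphabetical order, then move the last 2 characters to the front (rotate right by 2).
Working it through for "impulse": intermediate "eilmpsu", final "sueilmp".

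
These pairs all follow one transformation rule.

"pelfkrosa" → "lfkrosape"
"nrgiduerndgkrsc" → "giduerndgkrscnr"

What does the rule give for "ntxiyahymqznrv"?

Each output is the input with this applied: move the first 2 characters to the end (rotate left by 2).
On "ntxiyahymqznrv" that produces "xiyahymqznrvnt".

xiyahymqznrvnt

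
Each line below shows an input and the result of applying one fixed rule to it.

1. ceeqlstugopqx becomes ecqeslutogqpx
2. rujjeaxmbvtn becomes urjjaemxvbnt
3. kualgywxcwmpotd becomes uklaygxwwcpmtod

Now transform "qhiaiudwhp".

hqaiuiwdph

Each output is the input with this applied: swap each adjacent pair of characters (1↔2, 3↔4, ...).
Applying that to "qhiaiudwhp" gives "hqaiuiwdph".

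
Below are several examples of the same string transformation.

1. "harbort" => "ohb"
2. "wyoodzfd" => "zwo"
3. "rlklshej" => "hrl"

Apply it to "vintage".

avt

The rule is to move the last 3 characters to the front (rotate right by 3), then keep one character in every 3, starting at position 1 (positions 1st, 4th, 7th, ...).
On "vintage": the first step gives "agevint", and the second then gives "avt".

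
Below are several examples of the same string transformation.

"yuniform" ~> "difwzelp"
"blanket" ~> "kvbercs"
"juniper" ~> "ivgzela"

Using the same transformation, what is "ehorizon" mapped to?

What's happening: shift every letter 9 places backward in the alphabet (wrapping around), then reverse the string.
For "ehorizon", step one produces "vyfizqfe"; step two turns that into "efqzifyv".

efqzifyv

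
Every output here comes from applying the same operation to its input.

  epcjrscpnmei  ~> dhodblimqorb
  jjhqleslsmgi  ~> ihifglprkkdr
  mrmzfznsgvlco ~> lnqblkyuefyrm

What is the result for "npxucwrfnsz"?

The rule is to take characters alternately from the front and the back (1st, last, 2nd, 2nd-last, ...), then shift every letter 1 place backward in the alphabet (wrapping around).
For "npxucwrfnsz", step one produces "nzpsxnufcrw"; step two turns that into "myorwmtebqv".
(Check on "epcjrscpnmei": → "eipecmjnrpsc" → "dhodblimqorb" ✓)

myorwmtebqv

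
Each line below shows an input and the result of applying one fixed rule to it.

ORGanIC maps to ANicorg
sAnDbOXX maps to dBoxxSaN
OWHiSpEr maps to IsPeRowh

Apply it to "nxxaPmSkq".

The transformation: move the first 3 characters to the end (rotate left by 3), then flip the case of every letter.
Applying both steps to "nxxaPmSkq": "aPmSkqnxx", then "ApMsKQNXX".

ApMsKQNXX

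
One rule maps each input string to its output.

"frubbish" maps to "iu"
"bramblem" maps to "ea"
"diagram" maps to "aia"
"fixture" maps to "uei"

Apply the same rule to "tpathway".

aa

The pattern: move the first 3 characters to the end (rotate left by 3), then keep only the vowels.
For "tpathway", step one produces "thwaytpa"; step two turns that into "aa".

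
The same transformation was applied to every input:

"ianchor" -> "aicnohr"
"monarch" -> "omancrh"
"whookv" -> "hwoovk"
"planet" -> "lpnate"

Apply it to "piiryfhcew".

iprifychwe

The transformation: swap each adjacent pair of characters (1↔2, 3↔4, ...).
So "piiryfhcew" becomes "iprifychwe".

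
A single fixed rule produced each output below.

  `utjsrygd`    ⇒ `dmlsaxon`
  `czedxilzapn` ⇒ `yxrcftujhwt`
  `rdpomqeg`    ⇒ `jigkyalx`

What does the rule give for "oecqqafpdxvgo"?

The rule is to move the first 2 characters to the end (rotate left by 2), then shift every letter 6 places backward in the alphabet (wrapping around).
Applying both steps to "oecqqafpdxvgo": "cqqafpdxvgooe", then "wkkuzjxrpaiiy".

wkkuzjxrpaiiy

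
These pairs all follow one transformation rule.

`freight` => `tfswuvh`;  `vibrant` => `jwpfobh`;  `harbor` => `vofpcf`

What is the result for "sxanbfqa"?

The rule is to shift every letter 12 places backward in the alphabet (wrapping around).
Doing the same to "sxanbfqa": "globpteo".

globpteo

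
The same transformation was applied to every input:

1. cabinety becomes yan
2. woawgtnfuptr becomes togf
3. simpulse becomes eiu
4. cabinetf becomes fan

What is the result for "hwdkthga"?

awt

The pattern: keep one character in every 3, starting at position 2 (positions 2nd, 5th, 8th, ...), then move the last character to the front.
Applying both steps to "hwdkthga": "wta", then "awt".
(Check on "woawgtnfuptr": → "ogft" → "togf" ✓)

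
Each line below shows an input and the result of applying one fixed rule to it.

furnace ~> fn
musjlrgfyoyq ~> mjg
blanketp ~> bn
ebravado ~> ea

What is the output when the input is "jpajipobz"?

jj

The pattern: keep one character in every 3, starting at position 1 (positions 1st, 4th, 7th, ...), then delete the last character.
Working it through for "jpajipobz": intermediate "jjo", final "jj".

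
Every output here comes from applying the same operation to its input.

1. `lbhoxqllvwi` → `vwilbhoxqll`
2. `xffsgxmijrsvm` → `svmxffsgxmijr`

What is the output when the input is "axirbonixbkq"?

Rule — move the last 3 characters to the front (rotate right by 3).
"axirbonixbkq" → "bkqaxirbonix".

bkqaxirbonix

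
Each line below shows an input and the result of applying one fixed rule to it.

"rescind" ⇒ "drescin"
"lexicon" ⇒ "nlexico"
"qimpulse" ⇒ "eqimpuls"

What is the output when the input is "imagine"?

eimagin

The rule is to move the last character to the front.
Applying that to "imagine" gives "eimagin".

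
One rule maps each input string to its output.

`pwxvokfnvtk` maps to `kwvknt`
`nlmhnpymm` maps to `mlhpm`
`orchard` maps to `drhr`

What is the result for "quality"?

Rule — move the last character to the front, then keep every other character starting from the first (positions 1st, 3rd, 5th, ...).
On "quality": the first step gives "yqualit", and the second then gives "yult".

yult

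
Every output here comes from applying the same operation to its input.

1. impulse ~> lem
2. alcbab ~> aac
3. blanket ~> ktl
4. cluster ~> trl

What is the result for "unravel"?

The transformation: move the first 3 characters to the end (rotate left by 3), then keep every other character starting from the second (positions 2nd, 4th, 6th, ...).
For "unravel", step one produces "avelunr"; step two turns that into "vln".

vln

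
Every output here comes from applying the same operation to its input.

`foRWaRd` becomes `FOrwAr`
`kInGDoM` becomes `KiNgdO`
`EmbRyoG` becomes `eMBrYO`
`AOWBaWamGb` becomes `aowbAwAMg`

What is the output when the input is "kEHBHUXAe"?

The pattern: delete the last character, then flip the case of every letter.
Applying that to "kEHBHUXAe" gives "Kehbhuxa".

Kehbhuxa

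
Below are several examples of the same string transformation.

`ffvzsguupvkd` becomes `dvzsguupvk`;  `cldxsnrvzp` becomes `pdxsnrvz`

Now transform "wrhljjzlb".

bhljjzl

What's happening: delete the first 2 characters, then move the last character to the front.
Starting from "wrhljjzlb": after the first operation, "hljjzlb"; after the second, "bhljjzl".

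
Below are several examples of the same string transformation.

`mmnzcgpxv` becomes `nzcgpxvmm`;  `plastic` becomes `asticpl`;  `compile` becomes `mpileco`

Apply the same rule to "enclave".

claveen

Looking at the pairs, the operation is to move the first 2 characters to the end (rotate left by 2).
Doing the same to "enclave": "claveen".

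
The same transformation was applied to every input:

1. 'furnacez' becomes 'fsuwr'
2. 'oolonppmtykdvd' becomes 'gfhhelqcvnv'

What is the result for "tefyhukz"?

Rule — delete the first 3 characters, then shift every letter 8 places backward in the alphabet (wrapping around).
For "tefyhukz" the result is "qzmcr".

qzmcr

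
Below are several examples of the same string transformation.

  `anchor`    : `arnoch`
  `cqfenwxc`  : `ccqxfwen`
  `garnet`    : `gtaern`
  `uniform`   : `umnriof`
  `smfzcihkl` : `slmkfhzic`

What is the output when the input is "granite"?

The rule is to take characters alternately from the front and the back (1st, last, 2nd, 2nd-last, ...).
For "granite" the result is "gertain".

gertain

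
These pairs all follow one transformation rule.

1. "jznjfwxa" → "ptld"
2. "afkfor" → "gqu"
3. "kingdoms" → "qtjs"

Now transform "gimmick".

msoq

Looking at the pairs, the operation is to keep every other character starting from the first (positions 1st, 3rd, 5th, ...), then shift every letter 6 places forward in the alphabet (wrapping around).
"gimmick" → "gmik" → "msoq".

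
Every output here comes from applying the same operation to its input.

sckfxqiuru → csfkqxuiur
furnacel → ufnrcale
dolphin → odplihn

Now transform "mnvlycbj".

The rule is to swap each adjacent pair of characters (1↔2, 3↔4, ...).
So "mnvlycbj" becomes "nmlvcyjb".

nmlvcyjb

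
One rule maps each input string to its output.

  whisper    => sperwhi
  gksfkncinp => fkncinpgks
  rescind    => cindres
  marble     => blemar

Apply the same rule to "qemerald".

Each output is the input with this applied: move the first 3 characters to the end (rotate left by 3).
On "qemerald" that produces "eraldqem".

eraldqem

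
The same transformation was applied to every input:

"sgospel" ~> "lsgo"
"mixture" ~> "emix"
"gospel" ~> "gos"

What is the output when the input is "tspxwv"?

tsp

Each output is the input with this applied: move the first 3 characters to the end (rotate left by 3), then delete the first 3 characters.
On "tspxwv": the first step gives "xwvtsp", and the second then gives "tsp".
(Check on "sgospel": → "spelsgo" → "lsgo" ✓)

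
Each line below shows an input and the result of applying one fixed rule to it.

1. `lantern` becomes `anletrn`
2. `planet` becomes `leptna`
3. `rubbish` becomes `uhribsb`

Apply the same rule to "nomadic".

Each output is the input with this applied: swap each adjacent pair of characters (1↔2, 3↔4, ...), then take characters alternately from the front and the back (1st, last, 2nd, 2nd-last, ...).
On "nomadic": the first step gives "onamidc", and the second then gives "ocndaim".

ocndaim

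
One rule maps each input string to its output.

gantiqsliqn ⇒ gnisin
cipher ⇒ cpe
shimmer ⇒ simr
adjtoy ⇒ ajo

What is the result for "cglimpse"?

Rule — keep every other character starting from the first (positions 1st, 3rd, 5th, ...).
Applying that to "cglimpse" gives "clms".

clms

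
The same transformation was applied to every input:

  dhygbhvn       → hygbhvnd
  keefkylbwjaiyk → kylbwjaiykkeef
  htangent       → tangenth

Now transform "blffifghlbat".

Rule — swap the front and back halves of the string, then move the last 3 characters to the front (rotate right by 3).
Working it through for "blffifghlbat": intermediate "ghlbatblffif", final "fifghlbatblf".

fifghlbatblf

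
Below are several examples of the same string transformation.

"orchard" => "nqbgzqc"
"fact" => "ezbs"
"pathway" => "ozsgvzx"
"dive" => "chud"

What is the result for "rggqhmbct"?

qffpglabs

The rule is to shift every letter 1 place backward in the alphabet (wrapping around).
On "rggqhmbct" that produces "qffpglabs".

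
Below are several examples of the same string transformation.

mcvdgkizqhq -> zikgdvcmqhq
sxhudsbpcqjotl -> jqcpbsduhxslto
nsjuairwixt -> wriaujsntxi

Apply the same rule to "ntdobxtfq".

xbodtnqft

The rule is to move the last 3 characters to the front (rotate right by 3), then reverse the string.
"ntdobxtfq" → "xbodtnqft".
(Check on "mcvdgkizqhq": → "qhqmcvdgkiz" → "zikgdvcmqhq" ✓)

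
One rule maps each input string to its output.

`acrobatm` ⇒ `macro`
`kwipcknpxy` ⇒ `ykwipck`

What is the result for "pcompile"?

The pattern: move the last character to the front, then delete the last 3 characters.
"pcompile" → "epcompil" → "epcom".
(Check on "acrobatm": → "macrobat" → "macro" ✓)

epcom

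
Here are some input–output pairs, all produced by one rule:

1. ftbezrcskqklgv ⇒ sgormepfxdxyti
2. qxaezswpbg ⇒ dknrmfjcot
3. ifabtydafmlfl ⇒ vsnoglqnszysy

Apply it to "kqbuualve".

xdohhnyir

What's happening: shift every letter 13 places forward in the alphabet (wrapping around) — i.e. ROT13.
Applying that to "kqbuualve" gives "xdohhnyir".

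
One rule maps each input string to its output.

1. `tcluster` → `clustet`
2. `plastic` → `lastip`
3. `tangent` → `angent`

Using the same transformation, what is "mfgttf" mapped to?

fgttm

Rule — delete the last character, then move the first character to the end.
Working it through for "mfgttf": intermediate "mfgtt", final "fgttm".
(Check on "plastic": → "plasti" → "lastip" ✓)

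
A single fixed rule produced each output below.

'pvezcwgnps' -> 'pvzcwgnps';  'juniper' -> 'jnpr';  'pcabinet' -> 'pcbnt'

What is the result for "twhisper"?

twhspr

Looking at the pairs, the operation is to remove every vowel.
Applying that to "twhisper" gives "twhspr".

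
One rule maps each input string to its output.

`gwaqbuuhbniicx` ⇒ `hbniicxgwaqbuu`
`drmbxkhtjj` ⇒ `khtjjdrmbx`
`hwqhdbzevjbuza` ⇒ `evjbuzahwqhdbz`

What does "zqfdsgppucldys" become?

pucldyszqfdsgp

In each case the input is transformed by: swap the front and back halves of the string.
Applying that to "zqfdsgppucldys" gives "pucldyszqfdsgp".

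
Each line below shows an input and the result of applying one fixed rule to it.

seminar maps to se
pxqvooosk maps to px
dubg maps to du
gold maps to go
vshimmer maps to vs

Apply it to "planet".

The pattern: keep only the first 2 characters.
Applying that to "planet" gives "pl".

pl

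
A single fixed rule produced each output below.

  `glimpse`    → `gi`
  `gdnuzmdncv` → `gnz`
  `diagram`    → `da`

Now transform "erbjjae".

Rule — keep every other character starting from the first (positions 1st, 3rd, 5th, ...), then delete the last 2 characters.
Working it through for "erbjjae": intermediate "ebje", final "eb".
(Check on "diagram": → "darm" → "da" ✓)

eb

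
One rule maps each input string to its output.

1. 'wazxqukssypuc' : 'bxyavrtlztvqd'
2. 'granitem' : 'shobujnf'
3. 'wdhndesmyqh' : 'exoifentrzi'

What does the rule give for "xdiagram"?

eybjshnb

The rule is to shift every letter 1 place forward in the alphabet (wrapping around), then swap each adjacent pair of characters (1↔2, 3↔4, ...).
On "xdiagram": the first step gives "yejbhsbn", and the second then gives "eybjshnb".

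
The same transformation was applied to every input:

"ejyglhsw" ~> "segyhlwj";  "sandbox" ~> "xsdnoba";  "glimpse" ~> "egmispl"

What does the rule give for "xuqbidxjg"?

In each case the input is transformed by: swap each adjacent pair of characters (1↔2, 3↔4, ...), then swap the first and last characters.
Starting from "xuqbidxjg": after the first operation, "uxbqdijxg"; after the second, "gxbqdijxu".

gxbqdijxu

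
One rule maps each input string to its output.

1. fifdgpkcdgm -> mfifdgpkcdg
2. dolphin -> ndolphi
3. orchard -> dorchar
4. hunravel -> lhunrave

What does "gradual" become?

lgradua

The rule is to move the last character to the front.
So "gradual" becomes "lgradua".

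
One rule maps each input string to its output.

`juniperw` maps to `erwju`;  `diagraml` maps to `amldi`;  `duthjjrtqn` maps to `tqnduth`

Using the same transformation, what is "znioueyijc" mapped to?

ijcznio

The pattern: move the last 3 characters to the front (rotate right by 3), then delete the last 3 characters.
On "znioueyijc": the first step gives "ijczniouey", and the second then gives "ijcznio".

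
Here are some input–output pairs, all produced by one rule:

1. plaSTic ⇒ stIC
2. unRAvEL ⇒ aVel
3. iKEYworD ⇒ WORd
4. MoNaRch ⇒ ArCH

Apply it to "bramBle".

MbLE

The transformation: flip the case of every letter, then keep only the last 4 characters.
"bramBle" → "BRAMbLE" → "MbLE".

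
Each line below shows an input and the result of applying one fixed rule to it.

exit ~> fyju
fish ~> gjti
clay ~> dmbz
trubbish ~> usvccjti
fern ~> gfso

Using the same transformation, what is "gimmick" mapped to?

hjnnjdl

Each output is the input with this applied: shift every letter 1 place forward in the alphabet (wrapping around).
"gimmick" → "hjnnjdl".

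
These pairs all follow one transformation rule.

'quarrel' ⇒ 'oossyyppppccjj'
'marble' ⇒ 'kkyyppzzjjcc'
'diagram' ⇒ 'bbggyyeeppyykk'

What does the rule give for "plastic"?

The rule is to double every character, then shift every letter 2 places backward in the alphabet (wrapping around).
"plastic" → "ppllaassttiicc" → "nnjjyyqqrrggaa".

nnjjyyqqrrggaa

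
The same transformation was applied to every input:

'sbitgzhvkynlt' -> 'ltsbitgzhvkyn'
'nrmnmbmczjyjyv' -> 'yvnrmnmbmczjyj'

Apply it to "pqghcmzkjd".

jdpqghcmzk

The transformation: move the last 2 characters to the front (rotate right by 2).
"pqghcmzkjd" → "jdpqghcmzk".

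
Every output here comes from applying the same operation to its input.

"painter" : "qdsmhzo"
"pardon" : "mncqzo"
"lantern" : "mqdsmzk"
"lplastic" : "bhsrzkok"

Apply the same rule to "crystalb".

Looking at the pairs, the operation is to reverse the string, then shift every letter 1 place backward in the alphabet (wrapping around).
Starting from "crystalb": after the first operation, "blatsyrc"; after the second, "akzsrxqb".
(Check on "lplastic": → "citsalpl" → "bhsrzkok" ✓)

akzsrxqb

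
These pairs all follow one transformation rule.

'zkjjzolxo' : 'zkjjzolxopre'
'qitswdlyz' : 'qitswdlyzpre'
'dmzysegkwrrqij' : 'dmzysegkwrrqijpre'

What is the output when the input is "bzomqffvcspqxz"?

Rule — append "pre".
On "bzomqffvcspqxz" that produces "bzomqffvcspqxzpre".

bzomqffvcspqxzpre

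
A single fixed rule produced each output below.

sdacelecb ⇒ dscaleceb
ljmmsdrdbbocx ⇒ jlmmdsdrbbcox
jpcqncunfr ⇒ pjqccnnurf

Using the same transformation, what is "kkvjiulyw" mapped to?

Each output is the input with this applied: swap each adjacent pair of characters (1↔2, 3↔4, ...).
For "kkvjiulyw" the result is "kkjvuiylw".

kkjvuiylw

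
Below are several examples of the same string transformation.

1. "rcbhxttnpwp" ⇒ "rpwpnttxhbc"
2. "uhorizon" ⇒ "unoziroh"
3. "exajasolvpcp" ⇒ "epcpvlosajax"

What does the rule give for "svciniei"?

sieinicv

The rule is to reverse the string, then move the last character to the front.
Applying both steps to "svciniei": "ieinicvs", then "sieinicv".
(Check on "exajasolvpcp": → "pcpvlosajaxe" → "epcpvlosajax" ✓)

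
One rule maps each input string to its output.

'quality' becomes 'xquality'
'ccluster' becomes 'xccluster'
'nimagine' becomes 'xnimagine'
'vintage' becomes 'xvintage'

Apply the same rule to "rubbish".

In each case the input is transformed by: prepend "x".
On "rubbish" that produces "xrubbish".

xrubbish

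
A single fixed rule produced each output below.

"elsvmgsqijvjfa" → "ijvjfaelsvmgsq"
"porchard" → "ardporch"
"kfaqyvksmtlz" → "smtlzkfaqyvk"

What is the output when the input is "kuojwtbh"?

The transformation: move the first character to the end, then swap the front and back halves of the string.
On "kuojwtbh": the first step gives "uojwtbhk", and the second then gives "tbhkuojw".

tbhkuojw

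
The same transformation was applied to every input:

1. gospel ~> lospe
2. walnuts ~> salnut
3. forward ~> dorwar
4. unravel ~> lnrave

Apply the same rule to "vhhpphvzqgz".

zhhpphvzqg

Rule — delete the first character, then move the last character to the front.
On "vhhpphvzqgz": the first step gives "hhpphvzqgz", and the second then gives "zhhpphvzqg".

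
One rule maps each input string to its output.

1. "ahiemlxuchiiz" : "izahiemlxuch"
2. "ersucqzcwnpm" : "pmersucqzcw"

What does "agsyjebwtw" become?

twagsyjeb

In each case the input is transformed by: move the last 3 characters to the front (rotate right by 3), then delete the first character.
Working it through for "agsyjebwtw": intermediate "wtwagsyjeb", final "twagsyjeb".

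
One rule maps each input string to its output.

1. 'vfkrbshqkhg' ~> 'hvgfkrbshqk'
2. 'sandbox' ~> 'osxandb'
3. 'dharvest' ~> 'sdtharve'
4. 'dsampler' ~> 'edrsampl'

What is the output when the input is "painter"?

epraint

Rule — swap the first and last characters, then move the last 2 characters to the front (rotate right by 2).
Working it through for "painter": intermediate "raintep", final "epraint".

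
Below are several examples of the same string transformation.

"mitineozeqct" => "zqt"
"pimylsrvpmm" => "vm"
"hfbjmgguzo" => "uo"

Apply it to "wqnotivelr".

Rule — keep every other character starting from the second (positions 2nd, 4th, 6th, ...), then delete the first 3 characters.
For "wqnotivelr", step one produces "qoier"; step two turns that into "er".

er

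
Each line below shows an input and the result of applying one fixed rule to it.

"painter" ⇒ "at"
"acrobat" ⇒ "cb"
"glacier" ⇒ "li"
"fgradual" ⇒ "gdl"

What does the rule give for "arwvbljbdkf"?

The rule is to keep one character in every 3, starting at position 2 (positions 2nd, 5th, 8th, ...).
Applying that to "arwvbljbdkf" gives "rbbf".

rbbf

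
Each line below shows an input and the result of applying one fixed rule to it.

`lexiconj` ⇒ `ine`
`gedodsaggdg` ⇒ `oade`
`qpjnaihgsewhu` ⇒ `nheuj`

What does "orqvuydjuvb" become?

vdvr

The transformation: move the first 3 characters to the end (rotate left by 3), then keep one character in every 3, starting at position 1 (positions 1st, 4th, 7th, ...).
Working it through for "orqvuydjuvb": intermediate "vuydjuvborq", final "vdvr".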